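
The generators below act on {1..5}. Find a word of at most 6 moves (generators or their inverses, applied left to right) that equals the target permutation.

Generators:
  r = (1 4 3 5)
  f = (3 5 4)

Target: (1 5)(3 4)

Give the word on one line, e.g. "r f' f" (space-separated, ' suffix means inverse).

  after r': (1 5 3 4)
  after f': (1 3 5 4)
  after r': (1 4 5)
  after f': (1 5)(3 4)

r' f' r' f'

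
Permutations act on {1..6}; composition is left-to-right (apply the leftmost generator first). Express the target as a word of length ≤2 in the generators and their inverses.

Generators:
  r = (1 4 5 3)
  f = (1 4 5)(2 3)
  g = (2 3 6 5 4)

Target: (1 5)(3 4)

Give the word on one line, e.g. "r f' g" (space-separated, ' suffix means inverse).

  after r': (1 3 5 4)
  after r': (1 5)(3 4)

r' r'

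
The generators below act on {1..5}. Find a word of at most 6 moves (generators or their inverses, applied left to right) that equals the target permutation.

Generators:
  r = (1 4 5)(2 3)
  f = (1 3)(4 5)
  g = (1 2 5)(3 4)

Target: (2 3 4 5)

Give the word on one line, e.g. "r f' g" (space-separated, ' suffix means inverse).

  after g': (1 5 2)(3 4)
  after f': (1 4)(2 3 5)
  after r: (1 5 3)
  after r: (2 3 4 5)

g' f' r r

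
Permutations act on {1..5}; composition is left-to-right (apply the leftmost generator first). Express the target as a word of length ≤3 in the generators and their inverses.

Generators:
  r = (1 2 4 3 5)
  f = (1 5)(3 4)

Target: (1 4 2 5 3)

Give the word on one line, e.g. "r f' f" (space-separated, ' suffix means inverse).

f r' r'

  after f: (1 5)(3 4)
  after r': (1 3 2)
  after r': (1 4 2 5 3)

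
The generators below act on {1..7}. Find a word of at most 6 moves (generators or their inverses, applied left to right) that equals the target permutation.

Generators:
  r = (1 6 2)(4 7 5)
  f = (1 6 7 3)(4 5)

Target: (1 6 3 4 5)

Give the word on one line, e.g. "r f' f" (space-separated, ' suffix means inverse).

r r f' r'

  after r: (1 6 2)(4 7 5)
  after r: (1 2 6)(4 5 7)
  after f': (1 2)(3 7 5 6)
  after r': (1 6 3 4 5)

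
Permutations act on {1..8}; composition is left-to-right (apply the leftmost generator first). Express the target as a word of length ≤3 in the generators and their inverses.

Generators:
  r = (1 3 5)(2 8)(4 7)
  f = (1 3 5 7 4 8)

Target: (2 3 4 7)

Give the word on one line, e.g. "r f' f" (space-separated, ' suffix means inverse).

  after r: (1 3 5)(2 8)(4 7)
  after f: (1 5 3 7 8 2)
  after r: (2 3 4 7)

r f r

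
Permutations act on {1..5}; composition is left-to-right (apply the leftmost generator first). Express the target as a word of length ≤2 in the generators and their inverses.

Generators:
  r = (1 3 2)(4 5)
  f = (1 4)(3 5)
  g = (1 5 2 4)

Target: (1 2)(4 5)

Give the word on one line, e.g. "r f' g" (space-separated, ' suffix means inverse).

  after g': (1 4 2 5)
  after g': (1 2)(4 5)

g' g'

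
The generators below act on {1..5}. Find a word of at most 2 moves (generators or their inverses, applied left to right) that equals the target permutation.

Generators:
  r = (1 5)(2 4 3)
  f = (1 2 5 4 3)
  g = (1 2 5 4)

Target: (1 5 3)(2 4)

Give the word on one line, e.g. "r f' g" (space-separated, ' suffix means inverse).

g f

  after g: (1 2 5 4)
  after f: (1 5 3)(2 4)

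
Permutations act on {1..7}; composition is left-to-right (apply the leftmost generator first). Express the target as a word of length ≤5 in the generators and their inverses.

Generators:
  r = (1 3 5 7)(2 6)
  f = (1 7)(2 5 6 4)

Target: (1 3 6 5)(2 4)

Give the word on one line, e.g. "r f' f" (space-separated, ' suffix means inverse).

r f' f' f'

  after r: (1 3 5 7)(2 6)
  after f': (1 3 2 5)(4 6)
  after f': (1 3 4 5 7)
  after f': (1 3 6 5)(2 4)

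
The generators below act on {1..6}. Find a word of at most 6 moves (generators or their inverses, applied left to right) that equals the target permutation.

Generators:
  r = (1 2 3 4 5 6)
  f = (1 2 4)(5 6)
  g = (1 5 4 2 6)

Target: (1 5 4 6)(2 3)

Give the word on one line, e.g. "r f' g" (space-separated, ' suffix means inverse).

  after f': (1 4 2)(5 6)
  after g: (1 2 5)(4 6)
  after g: (1 6 2 4)
  after r': (1 5 4 6)(2 3)

f' g g r'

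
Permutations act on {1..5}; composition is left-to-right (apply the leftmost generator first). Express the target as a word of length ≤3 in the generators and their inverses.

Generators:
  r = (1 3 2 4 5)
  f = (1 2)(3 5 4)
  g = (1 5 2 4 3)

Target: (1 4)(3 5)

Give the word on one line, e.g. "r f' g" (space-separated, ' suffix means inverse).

  after g: (1 5 2 4 3)
  after r': (1 4)(3 5)

g r'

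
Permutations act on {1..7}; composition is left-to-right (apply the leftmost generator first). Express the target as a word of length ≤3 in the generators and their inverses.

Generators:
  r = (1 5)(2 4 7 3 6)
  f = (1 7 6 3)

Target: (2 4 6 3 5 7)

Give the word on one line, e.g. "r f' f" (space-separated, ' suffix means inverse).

f r f

  after f: (1 7 6 3)
  after r: (1 3 5)(2 4 7)
  after f: (2 4 6 3 5 7)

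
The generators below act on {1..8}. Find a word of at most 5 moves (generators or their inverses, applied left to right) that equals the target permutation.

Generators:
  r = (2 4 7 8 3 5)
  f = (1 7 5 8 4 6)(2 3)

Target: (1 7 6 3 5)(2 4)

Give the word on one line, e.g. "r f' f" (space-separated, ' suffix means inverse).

f' f' r

  after f': (1 6 4 8 5 7)(2 3)
  after f': (1 4 5)(6 8 7)
  after r: (1 7 6 3 5)(2 4)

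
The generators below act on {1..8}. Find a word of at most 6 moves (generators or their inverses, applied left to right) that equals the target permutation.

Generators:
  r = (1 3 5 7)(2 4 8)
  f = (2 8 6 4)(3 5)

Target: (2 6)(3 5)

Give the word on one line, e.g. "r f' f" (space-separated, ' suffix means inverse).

f' r' f' f' r

  after f': (2 4 6 8)(3 5)
  after r': (1 7 5)(4 6)
  after f': (1 7 3 5)(2 4 8)
  after f': (1 7 5)(2 6 8 4)
  after r: (2 6)(3 5)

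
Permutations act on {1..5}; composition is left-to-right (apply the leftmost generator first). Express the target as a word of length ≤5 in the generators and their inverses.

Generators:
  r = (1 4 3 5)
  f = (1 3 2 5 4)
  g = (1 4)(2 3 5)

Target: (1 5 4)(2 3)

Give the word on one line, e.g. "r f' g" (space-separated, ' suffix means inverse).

  after r: (1 4 3 5)
  after g: (2 3)(4 5)
  after f: (1 3 5)
  after g: (1 5 4)(2 3)

r g f g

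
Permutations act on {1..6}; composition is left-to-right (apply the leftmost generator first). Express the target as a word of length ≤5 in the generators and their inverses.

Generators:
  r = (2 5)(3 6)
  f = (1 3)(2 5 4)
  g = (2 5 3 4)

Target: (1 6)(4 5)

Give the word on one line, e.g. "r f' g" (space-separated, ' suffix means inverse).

  after f': (1 3)(2 4 5)
  after r': (1 6 3)(2 4)
  after f: (1 6)(4 5)

f' r' f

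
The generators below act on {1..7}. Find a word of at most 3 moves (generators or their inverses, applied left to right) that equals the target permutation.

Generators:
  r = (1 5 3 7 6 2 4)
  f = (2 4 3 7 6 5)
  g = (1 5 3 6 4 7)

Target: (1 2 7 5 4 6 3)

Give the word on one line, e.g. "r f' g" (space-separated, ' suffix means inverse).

r' r'

  after r': (1 4 2 6 7 3 5)
  after r': (1 2 7 5 4 6 3)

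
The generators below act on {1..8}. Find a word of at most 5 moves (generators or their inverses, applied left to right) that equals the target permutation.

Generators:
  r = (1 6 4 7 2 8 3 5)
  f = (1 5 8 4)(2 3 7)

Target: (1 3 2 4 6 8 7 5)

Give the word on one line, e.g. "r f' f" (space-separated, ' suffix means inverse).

  after r: (1 6 4 7 2 8 3 5)
  after f': (1 6 8 2 5 4 3)
  after r': (2 3 5 6)(4 8 7)
  after f: (1 5 6 3 8 2 7)
  after r': (1 3 2 4 6 8 7 5)

r f' r' f r'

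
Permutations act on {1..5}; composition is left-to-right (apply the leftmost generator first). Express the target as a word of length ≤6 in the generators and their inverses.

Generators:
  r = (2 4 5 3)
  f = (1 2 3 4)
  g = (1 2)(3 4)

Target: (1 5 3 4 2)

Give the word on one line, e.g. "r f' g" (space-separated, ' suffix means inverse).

r' f' r f

  after r': (2 3 5 4)
  after f': (1 4)(3 5)
  after r: (1 5 2 4)
  after f: (1 5 3 4 2)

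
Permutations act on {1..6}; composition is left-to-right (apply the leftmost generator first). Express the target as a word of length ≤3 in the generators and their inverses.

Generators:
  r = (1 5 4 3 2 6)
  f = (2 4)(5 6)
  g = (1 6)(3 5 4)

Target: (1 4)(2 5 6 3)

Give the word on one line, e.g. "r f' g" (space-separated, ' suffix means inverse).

r' f' g

  after r': (1 6 2 3 4 5)
  after f': (1 5)(2 3)(4 6)
  after g: (1 4)(2 5 6 3)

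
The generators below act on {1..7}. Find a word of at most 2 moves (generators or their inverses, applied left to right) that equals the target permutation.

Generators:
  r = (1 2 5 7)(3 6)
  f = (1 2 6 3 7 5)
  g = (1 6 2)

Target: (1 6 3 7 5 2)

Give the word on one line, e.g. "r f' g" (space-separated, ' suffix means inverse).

f g'

  after f: (1 2 6 3 7 5)
  after g': (1 6 3 7 5 2)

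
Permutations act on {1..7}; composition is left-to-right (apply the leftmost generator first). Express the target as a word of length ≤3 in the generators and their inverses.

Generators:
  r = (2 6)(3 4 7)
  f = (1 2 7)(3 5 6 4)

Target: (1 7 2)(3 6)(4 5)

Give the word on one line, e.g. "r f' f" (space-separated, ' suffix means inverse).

  after f: (1 2 7)(3 5 6 4)
  after f: (1 7 2)(3 6)(4 5)

f f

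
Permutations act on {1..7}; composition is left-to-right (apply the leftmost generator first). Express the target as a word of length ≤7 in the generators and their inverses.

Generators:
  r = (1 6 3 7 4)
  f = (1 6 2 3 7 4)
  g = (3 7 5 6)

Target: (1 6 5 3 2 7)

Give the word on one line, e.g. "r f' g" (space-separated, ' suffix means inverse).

  after g: (3 7 5 6)
  after r': (1 4 7 5)
  after g': (1 4 3 6 5)
  after f: (2 3)(4 7)(5 6)
  after r: (1 6 5 3 2 7)

g r' g' f r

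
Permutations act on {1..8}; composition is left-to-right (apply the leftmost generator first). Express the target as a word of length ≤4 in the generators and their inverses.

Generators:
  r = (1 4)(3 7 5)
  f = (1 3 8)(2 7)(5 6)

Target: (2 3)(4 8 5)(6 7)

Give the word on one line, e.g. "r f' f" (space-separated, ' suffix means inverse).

r f' r'

  after r: (1 4)(3 7 5)
  after f': (1 4 8 3 2 7 6 5)
  after r': (2 3)(4 8 5)(6 7)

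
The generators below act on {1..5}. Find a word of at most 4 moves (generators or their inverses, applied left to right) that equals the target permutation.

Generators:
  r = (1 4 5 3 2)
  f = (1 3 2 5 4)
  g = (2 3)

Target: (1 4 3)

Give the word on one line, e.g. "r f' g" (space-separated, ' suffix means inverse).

f' f' r'

  after f': (1 4 5 2 3)
  after f': (1 5 3 4 2)
  after r': (1 4 3)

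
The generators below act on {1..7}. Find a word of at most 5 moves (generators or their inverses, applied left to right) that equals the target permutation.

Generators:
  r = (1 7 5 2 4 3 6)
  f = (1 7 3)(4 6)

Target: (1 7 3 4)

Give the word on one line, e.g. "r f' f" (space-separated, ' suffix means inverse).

f r f' f' r'

  after f: (1 7 3)(4 6)
  after r: (1 5 2 4)(3 7 6)
  after f': (1 5 2 6 7 4 3)
  after f': (1 5 2 4 7 6)
  after r': (1 7 3 4)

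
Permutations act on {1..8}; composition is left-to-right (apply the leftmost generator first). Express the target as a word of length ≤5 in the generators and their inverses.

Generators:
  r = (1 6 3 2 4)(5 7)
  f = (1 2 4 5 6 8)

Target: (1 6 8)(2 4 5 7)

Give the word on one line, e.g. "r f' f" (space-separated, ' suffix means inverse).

r f r' r' f'

  after r: (1 6 3 2 4)(5 7)
  after f: (1 8)(2 5 7 6 3 4)
  after r': (1 8 4 3 2 7)
  after r': (1 8 2 5 7 4 6)
  after f': (1 6 8)(2 4 5 7)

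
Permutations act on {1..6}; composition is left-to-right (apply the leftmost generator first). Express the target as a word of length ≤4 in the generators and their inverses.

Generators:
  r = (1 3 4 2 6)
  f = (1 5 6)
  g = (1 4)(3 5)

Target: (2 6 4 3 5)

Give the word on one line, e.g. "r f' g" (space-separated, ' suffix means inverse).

f' g r

  after f': (1 6 5)
  after g: (1 6 3 5 4)
  after r: (2 6 4 3 5)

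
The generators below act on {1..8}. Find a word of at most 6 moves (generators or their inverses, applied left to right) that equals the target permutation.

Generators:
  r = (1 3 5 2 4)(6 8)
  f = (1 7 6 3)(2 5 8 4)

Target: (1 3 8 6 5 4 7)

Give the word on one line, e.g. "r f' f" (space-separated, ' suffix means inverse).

r' f' r f

  after r': (1 4 2 5 3)(6 8)
  after f': (1 8 7)(5 6)
  after r: (1 6 2 4)(3 5 8 7)
  after f: (1 3 8 6 5 4 7)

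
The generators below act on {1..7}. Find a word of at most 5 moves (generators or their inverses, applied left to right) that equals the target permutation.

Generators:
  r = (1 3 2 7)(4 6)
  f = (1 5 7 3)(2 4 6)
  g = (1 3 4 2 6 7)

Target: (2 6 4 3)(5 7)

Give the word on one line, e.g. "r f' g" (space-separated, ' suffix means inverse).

r g' r f

  after r: (1 3 2 7)(4 6)
  after g': (2 6 3 4)
  after r: (1 3 6 2 4 7)
  after f: (2 6 4 3)(5 7)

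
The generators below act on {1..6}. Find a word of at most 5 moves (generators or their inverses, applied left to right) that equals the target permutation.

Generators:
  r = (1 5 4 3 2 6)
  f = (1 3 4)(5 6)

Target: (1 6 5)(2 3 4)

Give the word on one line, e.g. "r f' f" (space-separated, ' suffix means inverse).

f r' r' f'

  after f: (1 3 4)(5 6)
  after r': (1 4 6)(2 3 5)
  after r': (1 5 3)(2 4)
  after f': (1 6 5)(2 3 4)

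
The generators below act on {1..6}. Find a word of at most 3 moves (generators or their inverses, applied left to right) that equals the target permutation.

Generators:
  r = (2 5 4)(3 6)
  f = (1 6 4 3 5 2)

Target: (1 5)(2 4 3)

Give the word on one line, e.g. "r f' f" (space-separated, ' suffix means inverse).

  after r: (2 5 4)(3 6)
  after f': (1 2 3)(4 5 6)
  after f': (1 5)(2 4 3)

r f' f'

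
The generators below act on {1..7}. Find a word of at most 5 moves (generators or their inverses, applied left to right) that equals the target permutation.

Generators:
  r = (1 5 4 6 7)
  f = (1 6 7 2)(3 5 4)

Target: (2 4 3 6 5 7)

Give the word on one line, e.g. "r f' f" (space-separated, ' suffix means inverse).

  after f: (1 6 7 2)(3 5 4)
  after r: (1 7 2 5 6)(3 4)
  after r: (2 4 3 6 5 7)

f r r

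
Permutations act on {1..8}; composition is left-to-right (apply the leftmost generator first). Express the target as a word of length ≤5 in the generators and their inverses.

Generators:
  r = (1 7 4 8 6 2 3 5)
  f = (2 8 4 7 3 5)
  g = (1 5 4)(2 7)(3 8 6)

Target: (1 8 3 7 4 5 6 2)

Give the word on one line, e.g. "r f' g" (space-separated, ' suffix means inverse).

g f' g

  after g: (1 5 4)(2 7)(3 8 6)
  after f': (1 3 2 4)(5 8 6 7)
  after g: (1 8 3 7 4 5 6 2)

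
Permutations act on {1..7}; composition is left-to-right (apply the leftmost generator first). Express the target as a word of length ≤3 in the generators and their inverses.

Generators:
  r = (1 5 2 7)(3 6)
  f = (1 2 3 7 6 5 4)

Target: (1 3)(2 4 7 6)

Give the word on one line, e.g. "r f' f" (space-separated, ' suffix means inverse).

r' f r'

  after r': (1 7 2 5)(3 6)
  after f: (1 6 7 3 5 2 4)
  after r': (1 3)(2 4 7 6)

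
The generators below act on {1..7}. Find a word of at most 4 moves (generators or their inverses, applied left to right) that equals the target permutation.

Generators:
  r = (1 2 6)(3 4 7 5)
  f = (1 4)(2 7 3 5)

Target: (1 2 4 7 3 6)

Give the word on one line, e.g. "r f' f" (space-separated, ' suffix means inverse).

  after f: (1 4)(2 7 3 5)
  after f: (2 3)(5 7)
  after r: (1 2 4 7 3 6)

f f r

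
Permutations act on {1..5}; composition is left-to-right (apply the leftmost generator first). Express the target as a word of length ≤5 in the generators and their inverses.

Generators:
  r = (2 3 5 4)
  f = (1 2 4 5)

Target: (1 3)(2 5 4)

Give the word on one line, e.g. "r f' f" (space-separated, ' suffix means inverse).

r f' f' f' r

  after r: (2 3 5 4)
  after f': (1 5 2 3 4)
  after f': (1 4 5)(2 3)
  after f': (1 2 3)
  after r: (1 3)(2 5 4)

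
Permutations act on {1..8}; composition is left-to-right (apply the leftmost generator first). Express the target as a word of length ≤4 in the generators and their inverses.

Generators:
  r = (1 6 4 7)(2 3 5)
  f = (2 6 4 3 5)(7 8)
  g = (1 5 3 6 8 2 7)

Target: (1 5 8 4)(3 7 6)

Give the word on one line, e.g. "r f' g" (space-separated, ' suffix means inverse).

  after g': (1 7 2 8 6 3 5)
  after r: (2 8 4 7 3)(5 6)
  after g: (1 5 8 4)(3 7 6)

g' r g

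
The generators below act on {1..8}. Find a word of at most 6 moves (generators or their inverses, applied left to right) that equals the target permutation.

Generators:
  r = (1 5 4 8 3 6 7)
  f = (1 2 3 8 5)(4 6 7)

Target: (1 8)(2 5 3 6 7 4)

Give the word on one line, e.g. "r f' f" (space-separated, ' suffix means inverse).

f r r f r'

  after f: (1 2 3 8 5)(4 6 7)
  after r: (1 2 6)(4 7 8)
  after r: (1 2 7 3 6 5 4)
  after f: (1 3 7 8 5 6)(2 4)
  after r': (1 8)(2 5 3 6 7 4)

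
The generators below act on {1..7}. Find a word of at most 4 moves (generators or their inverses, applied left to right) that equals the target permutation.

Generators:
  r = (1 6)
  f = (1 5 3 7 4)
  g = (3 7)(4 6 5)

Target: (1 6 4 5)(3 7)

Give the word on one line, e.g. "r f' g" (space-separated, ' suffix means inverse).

  after g': (3 7)(4 5 6)
  after r: (1 6 4 5)(3 7)

g' r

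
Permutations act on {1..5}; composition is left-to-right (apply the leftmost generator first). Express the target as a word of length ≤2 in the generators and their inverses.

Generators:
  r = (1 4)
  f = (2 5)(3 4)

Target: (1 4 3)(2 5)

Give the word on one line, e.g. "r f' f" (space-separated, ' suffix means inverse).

  after f': (2 5)(3 4)
  after r': (1 4 3)(2 5)

f' r'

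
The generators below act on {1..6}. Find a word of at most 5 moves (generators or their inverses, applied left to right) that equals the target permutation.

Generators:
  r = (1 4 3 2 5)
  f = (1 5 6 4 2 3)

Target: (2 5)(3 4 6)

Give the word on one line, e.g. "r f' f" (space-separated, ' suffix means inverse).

f' r' r'

  after f': (1 3 2 4 6 5)
  after r': (1 4 6 2)
  after r': (2 5)(3 4 6)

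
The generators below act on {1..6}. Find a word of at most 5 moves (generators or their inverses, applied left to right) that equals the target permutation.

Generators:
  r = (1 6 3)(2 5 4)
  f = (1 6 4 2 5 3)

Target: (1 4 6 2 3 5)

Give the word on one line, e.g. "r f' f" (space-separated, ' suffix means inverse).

  after f: (1 6 4 2 5 3)
  after r': (5 6)
  after f': (1 3 5)(2 4 6)
  after r': (1 6 4)(2 5 3)
  after f: (1 4 6 2 3 5)

f r' f' r' f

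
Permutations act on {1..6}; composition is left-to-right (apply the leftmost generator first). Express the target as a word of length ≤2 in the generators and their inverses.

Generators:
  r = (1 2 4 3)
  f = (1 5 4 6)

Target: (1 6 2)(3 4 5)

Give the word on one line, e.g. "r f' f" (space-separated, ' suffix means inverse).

  after f': (1 6 4 5)
  after r': (1 6 2)(3 4 5)

f' r'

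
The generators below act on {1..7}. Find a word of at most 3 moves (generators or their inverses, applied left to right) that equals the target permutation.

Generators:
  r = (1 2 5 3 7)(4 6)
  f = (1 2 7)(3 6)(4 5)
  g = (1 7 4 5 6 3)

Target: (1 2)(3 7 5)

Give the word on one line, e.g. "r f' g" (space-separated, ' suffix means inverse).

  after g: (1 7 4 5 6 3)
  after f': (1 2)(3 7 5)

g f'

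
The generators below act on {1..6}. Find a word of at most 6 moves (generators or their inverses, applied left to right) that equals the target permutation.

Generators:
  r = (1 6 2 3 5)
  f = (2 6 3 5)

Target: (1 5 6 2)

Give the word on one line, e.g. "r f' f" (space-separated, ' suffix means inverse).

r' f f r f'

  after r': (1 5 3 2 6)
  after f: (1 2 3 6)
  after f: (1 6)(2 5)
  after r: (1 2)(3 5)
  after f': (1 5 6 2)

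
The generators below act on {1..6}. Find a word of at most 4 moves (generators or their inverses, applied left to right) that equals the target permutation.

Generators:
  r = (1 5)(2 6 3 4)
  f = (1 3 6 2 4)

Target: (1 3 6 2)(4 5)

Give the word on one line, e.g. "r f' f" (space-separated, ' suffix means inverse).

f r' f'

  after f: (1 3 6 2 4)
  after r': (1 6 4 5)(2 3)
  after f': (1 3 6 2)(4 5)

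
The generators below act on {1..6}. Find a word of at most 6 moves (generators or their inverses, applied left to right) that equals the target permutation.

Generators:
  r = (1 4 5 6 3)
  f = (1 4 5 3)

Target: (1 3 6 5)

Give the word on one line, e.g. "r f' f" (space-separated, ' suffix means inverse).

  after r: (1 4 5 6 3)
  after f: (1 5 6)(3 4)
  after r: (1 6 4)(3 5)
  after r: (1 3 6 5)

r f r r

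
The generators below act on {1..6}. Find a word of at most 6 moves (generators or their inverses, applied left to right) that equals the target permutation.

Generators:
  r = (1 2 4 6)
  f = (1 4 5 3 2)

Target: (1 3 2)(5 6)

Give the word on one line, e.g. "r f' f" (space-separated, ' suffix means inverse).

  after f': (1 2 3 5 4)
  after r: (1 4 2 3 5 6)
  after f': (2 5 6)(3 4)
  after f': (1 2 4 5 6 3)
  after f': (1 3 2)(5 6)

f' r f' f' f'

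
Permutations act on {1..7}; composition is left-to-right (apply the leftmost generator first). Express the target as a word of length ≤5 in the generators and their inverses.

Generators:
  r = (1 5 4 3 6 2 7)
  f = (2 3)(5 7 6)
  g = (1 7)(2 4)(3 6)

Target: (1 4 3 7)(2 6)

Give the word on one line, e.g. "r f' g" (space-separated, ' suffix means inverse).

r g r f'

  after r: (1 5 4 3 6 2 7)
  after g: (1 5 2)(4 6)
  after r: (1 4 2 5 7)(3 6)
  after f': (1 4 3 7)(2 6)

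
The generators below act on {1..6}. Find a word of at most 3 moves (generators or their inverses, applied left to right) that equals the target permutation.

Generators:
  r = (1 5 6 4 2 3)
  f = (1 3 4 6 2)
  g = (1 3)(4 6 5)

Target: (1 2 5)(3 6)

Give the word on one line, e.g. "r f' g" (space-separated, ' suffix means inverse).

  after r': (1 3 2 4 6 5)
  after r': (1 2 6)(3 4 5)
  after g: (1 2 5)(3 6)

r' r' g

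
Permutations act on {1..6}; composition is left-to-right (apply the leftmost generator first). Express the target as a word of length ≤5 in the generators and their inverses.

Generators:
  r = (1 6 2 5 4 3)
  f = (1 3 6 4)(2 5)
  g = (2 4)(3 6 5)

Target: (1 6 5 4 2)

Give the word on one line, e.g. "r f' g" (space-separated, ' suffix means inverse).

f r f g

  after f: (1 3 6 4)(2 5)
  after r: (2 4 6 3)
  after f: (1 3 5 2)
  after g: (1 6 5 4 2)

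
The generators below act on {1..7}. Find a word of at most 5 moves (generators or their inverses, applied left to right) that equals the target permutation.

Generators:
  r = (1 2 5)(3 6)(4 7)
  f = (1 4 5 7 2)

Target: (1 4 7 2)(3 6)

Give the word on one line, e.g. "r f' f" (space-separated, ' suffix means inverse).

r f r' f r

  after r: (1 2 5)(3 6)(4 7)
  after f: (2 7 5 4)(3 6)
  after r': (1 5 7 2 4)
  after f: (1 7)(2 5)
  after r: (1 4 7 2)(3 6)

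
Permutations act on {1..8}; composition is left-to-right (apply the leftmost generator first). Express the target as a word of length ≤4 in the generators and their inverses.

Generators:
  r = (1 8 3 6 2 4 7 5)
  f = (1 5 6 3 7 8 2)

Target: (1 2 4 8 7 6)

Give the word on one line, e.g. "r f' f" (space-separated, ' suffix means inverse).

r f

  after r: (1 8 3 6 2 4 7 5)
  after f: (1 2 4 8 7 6)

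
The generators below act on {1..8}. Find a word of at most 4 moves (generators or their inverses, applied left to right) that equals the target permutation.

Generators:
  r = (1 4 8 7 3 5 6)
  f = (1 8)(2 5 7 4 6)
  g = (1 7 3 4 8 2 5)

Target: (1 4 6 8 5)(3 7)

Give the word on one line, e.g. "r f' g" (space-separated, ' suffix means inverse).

  after f: (1 8)(2 5 7 4 6)
  after g': (1 4 6 8 5)(3 7)

f g'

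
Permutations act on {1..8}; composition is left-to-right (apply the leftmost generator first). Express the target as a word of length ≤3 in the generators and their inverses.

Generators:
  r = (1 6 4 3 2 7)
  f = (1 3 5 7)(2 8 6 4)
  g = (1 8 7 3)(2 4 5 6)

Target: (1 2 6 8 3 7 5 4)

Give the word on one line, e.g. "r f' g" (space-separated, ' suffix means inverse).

  after f': (1 7 5 3)(2 4 6 8)
  after r': (1 2 6 8 3 7 5 4)

f' r'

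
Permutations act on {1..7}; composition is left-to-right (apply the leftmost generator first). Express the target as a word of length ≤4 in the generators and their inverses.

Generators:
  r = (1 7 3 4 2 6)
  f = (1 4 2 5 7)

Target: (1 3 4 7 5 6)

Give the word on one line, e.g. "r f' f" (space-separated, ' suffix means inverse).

f' r

  after f': (1 7 5 2 4)
  after r: (1 3 4 7 5 6)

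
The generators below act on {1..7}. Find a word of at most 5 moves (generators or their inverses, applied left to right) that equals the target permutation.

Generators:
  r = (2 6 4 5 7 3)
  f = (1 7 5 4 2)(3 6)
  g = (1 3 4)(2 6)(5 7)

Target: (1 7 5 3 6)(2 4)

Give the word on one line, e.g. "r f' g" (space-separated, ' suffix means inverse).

  after g': (1 4 3)(2 6)(5 7)
  after f': (1 5)(2 3)(4 6)
  after g: (1 7 5 3 6)(2 4)

g' f' g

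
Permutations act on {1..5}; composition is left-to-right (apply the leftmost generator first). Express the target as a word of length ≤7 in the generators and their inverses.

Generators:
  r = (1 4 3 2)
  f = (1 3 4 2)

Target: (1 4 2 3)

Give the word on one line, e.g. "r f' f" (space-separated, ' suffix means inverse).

f' f' r' f r'

  after f': (1 2 4 3)
  after f': (1 4)(2 3)
  after r': (2 4)
  after f: (1 3 4)
  after r': (1 4 2 3)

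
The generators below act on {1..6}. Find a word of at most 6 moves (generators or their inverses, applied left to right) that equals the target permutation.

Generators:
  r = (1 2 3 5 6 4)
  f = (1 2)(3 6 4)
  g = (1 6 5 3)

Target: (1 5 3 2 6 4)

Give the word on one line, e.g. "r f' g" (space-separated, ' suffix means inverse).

r' f r f' f'

  after r': (1 4 6 5 3 2)
  after f: (1 3)(5 6)
  after r: (1 5 4)(2 3)
  after f': (1 5 6 3)(2 4)
  after f': (1 5 3 2 6 4)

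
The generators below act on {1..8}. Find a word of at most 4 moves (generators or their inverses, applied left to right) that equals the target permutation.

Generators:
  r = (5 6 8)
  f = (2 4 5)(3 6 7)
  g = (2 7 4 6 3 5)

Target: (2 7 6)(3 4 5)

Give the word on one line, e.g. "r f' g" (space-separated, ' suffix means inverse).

  after g': (2 5 3 6 4 7)
  after f: (3 7 4)(5 6)
  after g: (2 7 6)(3 4 5)

g' f g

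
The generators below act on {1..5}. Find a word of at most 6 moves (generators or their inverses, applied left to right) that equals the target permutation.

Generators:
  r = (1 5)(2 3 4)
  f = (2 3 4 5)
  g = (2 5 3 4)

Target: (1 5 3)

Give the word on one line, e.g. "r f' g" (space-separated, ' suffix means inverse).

r' f' r g

  after r': (1 5)(2 4 3)
  after f': (1 4 2 3 5)
  after r: (1 2 4 3)
  after g: (1 5 3)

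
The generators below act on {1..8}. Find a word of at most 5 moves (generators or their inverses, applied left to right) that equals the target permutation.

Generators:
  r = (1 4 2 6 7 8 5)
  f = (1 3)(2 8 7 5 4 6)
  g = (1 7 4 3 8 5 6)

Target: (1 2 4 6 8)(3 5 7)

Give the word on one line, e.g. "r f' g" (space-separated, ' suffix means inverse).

f r' g' r

  after f: (1 3)(2 8 7 5 4 6)
  after r': (1 3 5)(2 7 8 6 4)
  after g': (1 4 2)(3 8 5 6 7)
  after r: (1 2 4 6 8)(3 5 7)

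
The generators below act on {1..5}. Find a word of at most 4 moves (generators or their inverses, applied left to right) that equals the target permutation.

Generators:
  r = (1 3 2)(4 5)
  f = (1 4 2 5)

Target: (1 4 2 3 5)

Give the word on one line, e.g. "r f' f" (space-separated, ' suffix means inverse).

  after r': (1 2 3)(4 5)
  after f: (1 5 2 3 4)
  after f: (2 3)
  after f: (1 4 2 3 5)

r' f f f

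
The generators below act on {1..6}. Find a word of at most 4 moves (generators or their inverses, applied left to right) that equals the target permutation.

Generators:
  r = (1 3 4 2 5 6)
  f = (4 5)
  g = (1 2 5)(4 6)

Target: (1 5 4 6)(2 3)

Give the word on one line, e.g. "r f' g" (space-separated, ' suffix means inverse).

r r g r'

  after r: (1 3 4 2 5 6)
  after r: (1 4 5)(2 6 3)
  after g: (1 6 3 5 2 4)
  after r': (1 5 4 6)(2 3)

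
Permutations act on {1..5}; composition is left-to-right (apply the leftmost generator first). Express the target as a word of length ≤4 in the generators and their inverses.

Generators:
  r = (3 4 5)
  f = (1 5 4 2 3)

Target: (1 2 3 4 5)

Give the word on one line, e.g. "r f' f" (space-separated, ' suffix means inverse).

  after r': (3 5 4)
  after f': (1 3)(2 4)
  after f': (1 2 5)
  after r: (1 2 3 4 5)

r' f' f' r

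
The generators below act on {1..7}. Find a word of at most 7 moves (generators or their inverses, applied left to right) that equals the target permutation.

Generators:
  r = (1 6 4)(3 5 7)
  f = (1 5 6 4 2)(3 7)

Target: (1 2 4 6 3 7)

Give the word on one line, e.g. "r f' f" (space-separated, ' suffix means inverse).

  after r: (1 6 4)(3 5 7)
  after r: (1 4 6)(3 7 5)
  after f: (1 2)(5 7 6)
  after r: (1 2 6 7 4)(3 5)
  after r: (1 2 4 6 3 7)

r r f r r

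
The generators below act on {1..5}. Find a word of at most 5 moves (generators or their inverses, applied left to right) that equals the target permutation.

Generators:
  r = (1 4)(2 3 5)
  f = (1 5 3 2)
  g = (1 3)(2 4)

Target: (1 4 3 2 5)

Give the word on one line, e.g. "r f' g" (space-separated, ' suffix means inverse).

  after r: (1 4)(2 3 5)
  after f: (1 4 5)
  after r: (2 3 5 4)
  after r: (1 4 3 2 5)

r f r r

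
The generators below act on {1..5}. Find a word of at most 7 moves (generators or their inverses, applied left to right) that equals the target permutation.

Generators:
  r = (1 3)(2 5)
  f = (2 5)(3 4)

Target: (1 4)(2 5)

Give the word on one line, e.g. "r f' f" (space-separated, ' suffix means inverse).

f' r' f r' r'

  after f': (2 5)(3 4)
  after r': (1 3 4)
  after f: (1 4)(2 5)
  after r': (1 4 3)
  after r': (1 4)(2 5)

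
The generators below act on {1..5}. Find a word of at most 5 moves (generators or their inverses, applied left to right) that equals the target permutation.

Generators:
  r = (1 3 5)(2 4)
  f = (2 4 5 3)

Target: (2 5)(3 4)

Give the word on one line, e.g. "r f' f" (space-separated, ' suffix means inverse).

f r f' r

  after f: (2 4 5 3)
  after r: (1 3 4)
  after f': (1 5 4)(2 3)
  after r: (2 5)(3 4)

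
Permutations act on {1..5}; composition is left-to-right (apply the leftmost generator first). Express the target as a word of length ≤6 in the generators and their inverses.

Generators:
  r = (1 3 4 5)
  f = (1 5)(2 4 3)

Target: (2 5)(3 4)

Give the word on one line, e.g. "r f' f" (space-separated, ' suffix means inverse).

  after f: (1 5)(2 4 3)
  after r: (2 5 3)
  after f': (1 5 4 2)
  after f': (2 5)(3 4)

f r f' f'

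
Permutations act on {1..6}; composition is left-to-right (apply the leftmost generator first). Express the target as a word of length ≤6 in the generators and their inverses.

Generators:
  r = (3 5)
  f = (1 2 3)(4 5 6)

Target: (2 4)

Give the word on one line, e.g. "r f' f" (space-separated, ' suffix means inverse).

f' f' r f f

  after f': (1 3 2)(4 6 5)
  after f': (1 2 3)(4 5 6)
  after r: (1 2 5 6 4 3)
  after f: (1 3 2 6 5 4)
  after f: (2 4)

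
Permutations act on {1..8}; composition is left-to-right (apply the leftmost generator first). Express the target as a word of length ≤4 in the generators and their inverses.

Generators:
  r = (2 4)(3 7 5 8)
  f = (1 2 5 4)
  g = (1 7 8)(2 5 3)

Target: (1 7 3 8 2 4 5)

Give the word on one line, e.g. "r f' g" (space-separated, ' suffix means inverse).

  after r: (2 4)(3 7 5 8)
  after g: (1 7 3 8 2 4 5)

r g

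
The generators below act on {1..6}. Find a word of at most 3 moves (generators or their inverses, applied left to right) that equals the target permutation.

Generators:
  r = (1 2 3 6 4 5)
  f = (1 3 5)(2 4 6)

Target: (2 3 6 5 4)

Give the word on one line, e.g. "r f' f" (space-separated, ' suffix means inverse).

  after f: (1 3 5)(2 4 6)
  after r': (1 2 6)(3 4)
  after r': (2 3 6 5 4)

f r' r'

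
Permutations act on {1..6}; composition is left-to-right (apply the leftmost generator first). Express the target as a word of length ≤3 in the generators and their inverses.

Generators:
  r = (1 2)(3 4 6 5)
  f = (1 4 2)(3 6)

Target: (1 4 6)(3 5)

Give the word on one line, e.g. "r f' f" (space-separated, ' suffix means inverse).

r' f'

  after r': (1 2)(3 5 6 4)
  after f': (1 4 6)(3 5)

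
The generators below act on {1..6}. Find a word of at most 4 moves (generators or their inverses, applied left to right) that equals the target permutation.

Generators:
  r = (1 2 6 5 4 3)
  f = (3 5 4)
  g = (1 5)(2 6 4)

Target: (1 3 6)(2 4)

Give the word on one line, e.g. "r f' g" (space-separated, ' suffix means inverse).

f g r r

  after f: (3 5 4)
  after g: (1 5 2 6 4 3)
  after r: (1 4)(2 5 6 3)
  after r: (1 3 6)(2 4)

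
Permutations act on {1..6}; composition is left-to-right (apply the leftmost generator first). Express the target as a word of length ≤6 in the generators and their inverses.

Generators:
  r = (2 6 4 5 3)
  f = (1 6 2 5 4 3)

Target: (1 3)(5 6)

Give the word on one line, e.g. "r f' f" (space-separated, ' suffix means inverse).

r f r f

  after r: (2 6 4 5 3)
  after f: (1 6 3 5)
  after r: (1 4 5)(2 6)
  after f: (1 3)(5 6)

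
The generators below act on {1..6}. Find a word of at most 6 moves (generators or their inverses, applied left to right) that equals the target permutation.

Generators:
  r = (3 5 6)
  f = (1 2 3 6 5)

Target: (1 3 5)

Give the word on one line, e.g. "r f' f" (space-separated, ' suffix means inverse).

f' r' f r

  after f': (1 5 6 3 2)
  after r': (1 3 2)
  after f: (1 6 5)
  after r: (1 3 5)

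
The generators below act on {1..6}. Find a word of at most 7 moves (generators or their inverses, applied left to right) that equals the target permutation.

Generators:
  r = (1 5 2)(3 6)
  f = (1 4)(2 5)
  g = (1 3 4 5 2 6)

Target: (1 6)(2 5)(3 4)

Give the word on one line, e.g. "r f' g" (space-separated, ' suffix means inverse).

g' r f' r f'

  after g': (1 6 2 5 4 3)
  after r: (1 3 5 4 6)
  after f': (1 3 2 5)(4 6)
  after r: (1 6 4 3)
  after f': (1 6)(2 5)(3 4)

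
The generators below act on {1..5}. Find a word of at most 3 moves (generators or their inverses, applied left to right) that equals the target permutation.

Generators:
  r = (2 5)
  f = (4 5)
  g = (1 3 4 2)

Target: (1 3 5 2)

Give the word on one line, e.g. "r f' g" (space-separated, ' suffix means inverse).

  after f: (4 5)
  after g: (1 3 4 5 2)
  after f': (1 3 5 2)

f g f'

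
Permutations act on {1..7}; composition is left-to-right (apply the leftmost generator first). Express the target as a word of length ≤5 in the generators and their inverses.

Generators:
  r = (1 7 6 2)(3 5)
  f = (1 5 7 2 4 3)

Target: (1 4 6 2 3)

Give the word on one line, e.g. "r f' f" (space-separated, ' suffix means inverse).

f' f' r

  after f': (1 3 4 2 7 5)
  after f': (1 4 7)(2 5 3)
  after r: (1 4 6 2 3)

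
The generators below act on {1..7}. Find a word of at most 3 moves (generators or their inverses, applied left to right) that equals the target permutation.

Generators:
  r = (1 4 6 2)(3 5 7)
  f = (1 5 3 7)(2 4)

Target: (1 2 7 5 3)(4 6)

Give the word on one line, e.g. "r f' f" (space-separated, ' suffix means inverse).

  after r: (1 4 6 2)(3 5 7)
  after f': (1 2 7 5 3)(4 6)

r f'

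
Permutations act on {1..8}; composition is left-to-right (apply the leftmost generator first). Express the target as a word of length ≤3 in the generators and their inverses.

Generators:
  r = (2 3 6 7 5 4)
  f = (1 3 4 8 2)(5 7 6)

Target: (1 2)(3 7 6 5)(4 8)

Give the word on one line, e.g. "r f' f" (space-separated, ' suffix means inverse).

r f'

  after r: (2 3 6 7 5 4)
  after f': (1 2)(3 7 6 5)(4 8)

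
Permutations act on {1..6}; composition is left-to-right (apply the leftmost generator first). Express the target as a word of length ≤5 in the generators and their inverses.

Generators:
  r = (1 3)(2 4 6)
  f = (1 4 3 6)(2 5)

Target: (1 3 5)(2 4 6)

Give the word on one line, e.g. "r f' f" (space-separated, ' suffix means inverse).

f r f r

  after f: (1 4 3 6)(2 5)
  after r: (1 6 3 2 5 4)
  after f: (3 5)
  after r: (1 3 5)(2 4 6)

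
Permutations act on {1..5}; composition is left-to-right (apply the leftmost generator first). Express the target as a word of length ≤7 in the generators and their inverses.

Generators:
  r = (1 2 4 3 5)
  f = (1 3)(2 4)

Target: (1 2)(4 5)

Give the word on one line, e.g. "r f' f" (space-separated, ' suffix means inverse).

  after f: (1 3)(2 4)
  after r': (1 4)(3 5)
  after f': (1 2 4 3 5)
  after f': (1 4)(3 5)
  after r': (1 2)(4 5)

f r' f' f' r'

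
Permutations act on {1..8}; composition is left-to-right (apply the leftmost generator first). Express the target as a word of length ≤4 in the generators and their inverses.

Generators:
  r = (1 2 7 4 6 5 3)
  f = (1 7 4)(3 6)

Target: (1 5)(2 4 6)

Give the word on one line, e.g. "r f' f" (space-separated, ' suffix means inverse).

f' r r

  after f': (1 4 7)(3 6)
  after r: (1 6)(2 7)(3 5)
  after r: (1 5)(2 4 6)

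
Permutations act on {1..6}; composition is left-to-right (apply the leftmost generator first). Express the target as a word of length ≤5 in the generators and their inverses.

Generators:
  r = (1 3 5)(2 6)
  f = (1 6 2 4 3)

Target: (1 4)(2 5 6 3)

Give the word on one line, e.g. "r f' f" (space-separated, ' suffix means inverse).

  after f': (1 3 4 2 6)
  after r': (3 4 6 5)
  after f': (1 3 2 6 5 4)
  after f': (1 4 3 6 5 2)
  after r': (1 4)(2 5 6 3)

f' r' f' f' r'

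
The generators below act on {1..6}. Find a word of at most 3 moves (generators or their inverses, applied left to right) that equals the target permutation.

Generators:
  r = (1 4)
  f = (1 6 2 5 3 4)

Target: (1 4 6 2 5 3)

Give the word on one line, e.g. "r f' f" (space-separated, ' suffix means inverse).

  after r': (1 4)
  after f: (2 5 3 4 6)
  after r: (1 4 6 2 5 3)

r' f r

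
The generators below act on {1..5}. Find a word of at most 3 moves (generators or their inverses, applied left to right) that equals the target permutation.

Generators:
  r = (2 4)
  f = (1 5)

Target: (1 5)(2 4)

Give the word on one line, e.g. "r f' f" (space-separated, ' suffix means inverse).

  after r: (2 4)
  after f: (1 5)(2 4)

r f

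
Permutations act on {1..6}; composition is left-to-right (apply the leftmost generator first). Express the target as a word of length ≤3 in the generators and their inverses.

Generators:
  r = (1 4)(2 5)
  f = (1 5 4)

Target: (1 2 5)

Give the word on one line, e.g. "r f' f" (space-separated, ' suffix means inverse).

f r

  after f: (1 5 4)
  after r: (1 2 5)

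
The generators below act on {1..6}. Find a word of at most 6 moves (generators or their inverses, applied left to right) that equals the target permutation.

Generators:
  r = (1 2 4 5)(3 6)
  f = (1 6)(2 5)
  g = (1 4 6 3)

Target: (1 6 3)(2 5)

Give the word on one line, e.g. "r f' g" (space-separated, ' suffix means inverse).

r r f f g

  after r: (1 2 4 5)(3 6)
  after r: (1 4)(2 5)
  after f: (1 4 6)
  after f: (1 4)(2 5)
  after g: (1 6 3)(2 5)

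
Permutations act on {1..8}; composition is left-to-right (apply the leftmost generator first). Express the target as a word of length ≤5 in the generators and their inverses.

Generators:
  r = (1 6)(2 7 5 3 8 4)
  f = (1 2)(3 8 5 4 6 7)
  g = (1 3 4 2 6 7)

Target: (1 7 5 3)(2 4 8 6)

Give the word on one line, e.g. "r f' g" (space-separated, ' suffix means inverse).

  after f': (1 2)(3 7 6 4 5 8)
  after g': (1 4 5 8)(2 7)(3 6)
  after g': (1 3 2 6)(4 5 8 7)
  after f': (1 7 5 3)(2 4 8 6)

f' g' g' f'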